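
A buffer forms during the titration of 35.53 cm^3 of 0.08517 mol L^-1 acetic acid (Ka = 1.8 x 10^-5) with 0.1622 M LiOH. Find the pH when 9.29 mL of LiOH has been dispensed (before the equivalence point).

4.74

Initial n(CH3COOH) = 0.08517 x 0.03553 = 0.003026 mol.
n(LiOH) added = 0.1622 x 0.009290 = 0.001507 mol, converting that many moles of CH3COOH to CH3COO-.
Remaining n(CH3COOH) = 0.001519 mol; n(CH3COO-) = 0.001507 mol.
By Henderson-Hasselbalch, pH = pKa + log([A^-]/[HA]) = 4.74 + log(0.001507/0.001519) = 4.74 + (-0.00) = 4.74.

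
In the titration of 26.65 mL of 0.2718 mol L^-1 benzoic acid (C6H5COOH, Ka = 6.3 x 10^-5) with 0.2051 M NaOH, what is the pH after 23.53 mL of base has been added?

Initial n(C6H5COOH) = 0.2718 x 0.02665 = 0.007243 mol.
n(NaOH) added = 0.2051 x 0.02353 = 0.004826 mol, converting that many moles of C6H5COOH to C6H5COO-.
Remaining n(C6H5COOH) = 0.002417 mol; n(C6H5COO-) = 0.004826 mol.
By Henderson-Hasselbalch, pH = pKa + log([A^-]/[HA]) = 4.20 + log(0.004826/0.002417) = 4.20 + (+0.30) = 4.50.

4.50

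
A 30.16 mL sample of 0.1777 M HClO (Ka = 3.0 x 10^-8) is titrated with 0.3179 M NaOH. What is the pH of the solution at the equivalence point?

10.29

n(HClO) = 0.1777 x 0.03016 = 0.005359 mol; V(NaOH) at equivalence = 0.005359/0.3179 = 0.01686 L.
At equivalence all the acid is converted to ClO-; total volume = 0.03016 + 0.01686 = 0.04702 L, so [ClO-] = 0.005359/0.04702 = 0.1140 M.
Kb = Kw/Ka = 1.0e-14 / 3.0 x 10^-8 = 3.33e-7.
[OH^-] = sqrt(Kb x [ClO-]) = sqrt(3.33e-7 x 0.1140) = 0.000195 M.
pOH = 3.71, so pH = 14.00 - 3.71 = 10.29.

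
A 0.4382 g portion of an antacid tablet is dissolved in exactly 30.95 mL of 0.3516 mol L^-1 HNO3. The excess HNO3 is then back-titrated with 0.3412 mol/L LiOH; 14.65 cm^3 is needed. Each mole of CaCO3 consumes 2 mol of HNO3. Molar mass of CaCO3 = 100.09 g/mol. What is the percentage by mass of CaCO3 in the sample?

67.2%

Total n(HNO3) added = 0.3516 x 0.03095 = 0.01088 mol.
n(LiOH) used = 0.3412 x 0.01465 = 0.004999 mol, which equals the excess n(HNO3).
So n(HNO3) consumed by the sample = 0.01088 - 0.004999 = 0.005883 mol.
n(CaCO3) = 0.005883 / 2 = 0.002942 mol.
mass CaCO3 = 0.002942 x 100.09 = 0.2944 g, so %CaCO3 = 0.2944/0.4382 x 100 = 67.2%.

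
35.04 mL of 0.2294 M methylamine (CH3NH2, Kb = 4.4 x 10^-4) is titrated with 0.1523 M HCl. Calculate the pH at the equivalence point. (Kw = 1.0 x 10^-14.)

n(CH3NH2) = 0.2294 x 0.03504 = 0.008038 mol; V(HCl) at equivalence = 0.008038/0.1523 = 0.05278 L.
At equivalence the base is fully converted to CH3NH3+; total volume = 0.08782 L, so [CH3NH3+] = 0.008038/0.08782 = 0.09153 M.
Ka(CH3NH3+) = Kw/Kb = 1.0e-14 / 4.4 x 10^-4 = 2.27e-11.
[H^+] = sqrt(Ka x [CH3NH3+]) = sqrt(2.27e-11 x 0.09153) = 1.44e-6 M.
pH = -log(1.44e-6) = 5.84.

5.84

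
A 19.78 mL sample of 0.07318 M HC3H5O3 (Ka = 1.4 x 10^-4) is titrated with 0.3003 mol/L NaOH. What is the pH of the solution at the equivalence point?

8.31

n(HC3H5O3) = 0.07318 x 0.01978 = 0.001448 mol; V(NaOH) at equivalence = 0.001448/0.3003 = 0.004820 L.
At equivalence all the acid is converted to C3H5O3-; total volume = 0.01978 + 0.004820 = 0.02460 L, so [C3H5O3-] = 0.001448/0.02460 = 0.05884 M.
Kb = Kw/Ka = 1.0e-14 / 1.4 x 10^-4 = 7.14e-11.
[OH^-] = sqrt(Kb x [C3H5O3-]) = sqrt(7.14e-11 x 0.05884) = 2.05e-6 M.
pOH = 5.69, so pH = 14.00 - 5.69 = 8.31.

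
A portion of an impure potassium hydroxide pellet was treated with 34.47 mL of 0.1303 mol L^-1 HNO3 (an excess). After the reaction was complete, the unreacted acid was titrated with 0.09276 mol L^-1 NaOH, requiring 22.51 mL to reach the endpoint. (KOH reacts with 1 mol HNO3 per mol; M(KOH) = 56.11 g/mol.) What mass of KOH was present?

0.135 g

Total n(HNO3) added = 0.1303 x 0.03447 = 0.004491 mol.
n(NaOH) used = 0.09276 x 0.02251 = 0.002088 mol, which equals the excess n(HNO3).
So n(HNO3) consumed by the sample = 0.004491 - 0.002088 = 0.002403 mol.
n(KOH) = 0.002403 / 1 = 0.002403 mol.
mass = 0.002403 mol x 56.11 g/mol = 0.135 g.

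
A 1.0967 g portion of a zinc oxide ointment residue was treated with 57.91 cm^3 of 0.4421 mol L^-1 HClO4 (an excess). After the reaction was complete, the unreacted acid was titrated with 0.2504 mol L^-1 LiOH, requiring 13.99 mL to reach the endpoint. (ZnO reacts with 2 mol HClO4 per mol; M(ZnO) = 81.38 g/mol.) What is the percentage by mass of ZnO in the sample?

Total n(HClO4) added = 0.4421 x 0.05791 = 0.02560 mol.
n(LiOH) used = 0.2504 x 0.01399 = 0.003503 mol, which equals the excess n(HClO4).
So n(HClO4) consumed by the sample = 0.02560 - 0.003503 = 0.02210 mol.
n(ZnO) = 0.02210 / 2 = 0.01105 mol.
mass ZnO = 0.01105 x 81.38 = 0.8992 g, so %ZnO = 0.8992/1.0967 x 100 = 82.0%.

82.0%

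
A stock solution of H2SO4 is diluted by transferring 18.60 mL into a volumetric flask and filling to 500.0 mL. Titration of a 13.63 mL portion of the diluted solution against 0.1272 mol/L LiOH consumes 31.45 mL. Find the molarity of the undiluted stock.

n(LiOH) = 0.1272 x 0.03145 = 0.004000 mol.
n(H2SO4) in the aliquot = 0.004000 x 1/2 = 0.002000 mol.
[diluted H2SO4] = 0.002000 / 0.01363 = 0.1468 M.
Dilution factor = 500.0/18.60 = 26.88, so [stock] = 0.1468 x 26.88 = 3.94 M.

3.94 M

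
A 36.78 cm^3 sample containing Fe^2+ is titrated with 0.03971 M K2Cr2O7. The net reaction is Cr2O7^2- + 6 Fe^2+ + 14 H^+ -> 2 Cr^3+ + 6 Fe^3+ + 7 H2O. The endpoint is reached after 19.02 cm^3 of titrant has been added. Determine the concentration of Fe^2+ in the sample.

n(K2Cr2O7) = 0.03971 x 0.01902 = 0.0007553 mol.
From the balanced equation, 1 mol K2Cr2O7 reacts with 6 mol Fe^2+, so n(Fe^2+) = 0.0007553 x 6/1 = 0.004532 mol.
[Fe^2+] = 0.004532 / 0.03678 L = 0.123 M.

0.123 M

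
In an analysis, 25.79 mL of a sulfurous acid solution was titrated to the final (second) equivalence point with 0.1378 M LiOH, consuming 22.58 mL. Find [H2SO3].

n(LiOH) = 0.1378 x 0.02258 = 0.003112 mol.
At the final (second) equivalence point, 2 mol OH^- react per mol H2SO3, so n(H2SO3) = 0.003112 / 2 = 0.001556 mol.
[H2SO3] = 0.001556 / 0.02579 L = 0.0603 M.

0.0603 M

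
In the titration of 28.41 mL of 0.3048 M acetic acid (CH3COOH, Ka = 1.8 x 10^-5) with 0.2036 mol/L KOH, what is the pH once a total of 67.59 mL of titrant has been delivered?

12.73

n(acid) = 0.3048 x 0.02841 = 0.008659 mol; n(KOH) added = 0.2036 x 0.06759 = 0.01376 mol.
Base is in excess by 0.01376 - 0.008659 = 0.005102 mol in a total volume of 0.09600 L.
[OH^-] = 0.005102/0.09600 = 0.05315 M, so pOH = 1.27 and pH = 14.00 - 1.27 = 12.73.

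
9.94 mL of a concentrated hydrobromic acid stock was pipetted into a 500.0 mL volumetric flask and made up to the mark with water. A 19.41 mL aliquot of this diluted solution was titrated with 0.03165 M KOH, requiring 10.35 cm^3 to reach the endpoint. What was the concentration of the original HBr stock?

n(KOH) = 0.03165 x 0.01035 = 0.0003276 mol.
n(HBr) in the aliquot = 0.0003276 mol.
[diluted HBr] = 0.0003276 / 0.01941 = 0.01688 M.
Dilution factor = 500.0/9.940 = 50.30, so [stock] = 0.01688 x 50.30 = 0.849 M.

0.849 M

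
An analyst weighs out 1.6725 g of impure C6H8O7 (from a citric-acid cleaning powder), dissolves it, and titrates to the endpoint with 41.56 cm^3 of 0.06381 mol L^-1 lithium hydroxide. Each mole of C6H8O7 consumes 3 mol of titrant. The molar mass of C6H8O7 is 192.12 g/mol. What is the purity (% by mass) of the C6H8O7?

n(LiOH) = 0.06381 x 0.04156 = 0.002652 mol.
n(C6H8O7) = 0.002652 / 3 = 0.0008840 mol.
mass of C6H8O7 = 0.0008840 x 192.12 = 0.1698 g.
% purity = 0.1698 / 1.6725 x 100 = 10.2%.

10.2%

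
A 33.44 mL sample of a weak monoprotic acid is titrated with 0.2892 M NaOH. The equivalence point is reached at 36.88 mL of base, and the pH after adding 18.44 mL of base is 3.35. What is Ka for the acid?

4.5 x 10^-4

18.44 mL is half of the equivalence volume, so this is the half-equivalence point where [HA] = [A^-].
At half-equivalence pH = pKa, so pKa = 3.35.
Ka = 10^(-3.35) = 4.5 x 10^-4.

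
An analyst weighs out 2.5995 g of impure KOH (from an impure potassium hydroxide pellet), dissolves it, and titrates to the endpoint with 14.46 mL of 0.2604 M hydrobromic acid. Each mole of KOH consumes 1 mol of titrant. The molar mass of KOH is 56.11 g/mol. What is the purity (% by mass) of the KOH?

8.13%

n(HBr) = 0.2604 x 0.01446 = 0.003765 mol.
n(KOH) = 0.003765 / 1 = 0.003765 mol.
mass of KOH = 0.003765 x 56.11 = 0.2113 g.
% purity = 0.2113 / 2.5995 x 100 = 8.13%.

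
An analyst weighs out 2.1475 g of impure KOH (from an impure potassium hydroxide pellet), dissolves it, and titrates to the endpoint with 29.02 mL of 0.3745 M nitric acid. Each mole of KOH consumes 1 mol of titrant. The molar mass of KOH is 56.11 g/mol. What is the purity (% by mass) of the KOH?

28.4%

n(HNO3) = 0.3745 x 0.02902 = 0.01087 mol.
n(KOH) = 0.01087 / 1 = 0.01087 mol.
mass of KOH = 0.01087 x 56.11 = 0.6098 g.
% purity = 0.6098 / 2.1475 x 100 = 28.4%.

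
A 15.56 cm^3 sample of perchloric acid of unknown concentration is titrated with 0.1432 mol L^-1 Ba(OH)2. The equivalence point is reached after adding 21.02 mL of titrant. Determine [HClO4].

n(Ba(OH)2) delivered = 0.1432 x 0.02102 = 0.003010 mol.
The reaction is 2 HClO4 + 1 Ba(OH)2, so n(HClO4) = 0.003010 x 2/1 = 0.006020 mol.
[HClO4] = 0.006020 mol / 0.01556 L = 0.387 M.

0.387 M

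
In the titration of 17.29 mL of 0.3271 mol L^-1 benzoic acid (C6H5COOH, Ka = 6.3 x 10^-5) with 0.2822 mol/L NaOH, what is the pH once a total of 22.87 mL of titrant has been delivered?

12.30

n(acid) = 0.3271 x 0.01729 = 0.005656 mol; n(NaOH) added = 0.2822 x 0.02287 = 0.006454 mol.
Base is in excess by 0.006454 - 0.005656 = 0.0007984 mol in a total volume of 0.04016 L.
[OH^-] = 0.0007984/0.04016 = 0.01988 M, so pOH = 1.70 and pH = 14.00 - 1.70 = 12.30.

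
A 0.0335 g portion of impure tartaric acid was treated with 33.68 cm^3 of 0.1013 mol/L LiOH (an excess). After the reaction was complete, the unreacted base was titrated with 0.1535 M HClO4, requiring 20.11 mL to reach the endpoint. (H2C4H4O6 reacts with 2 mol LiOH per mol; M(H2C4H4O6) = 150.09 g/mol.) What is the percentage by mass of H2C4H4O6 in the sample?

72.8%

Total n(LiOH) added = 0.1013 x 0.03368 = 0.003412 mol.
n(HClO4) used = 0.1535 x 0.02011 = 0.003087 mol, which equals the excess n(LiOH).
So n(LiOH) consumed by the sample = 0.003412 - 0.003087 = 0.0003249 mol.
n(H2C4H4O6) = 0.0003249 / 2 = 0.0001624 mol.
mass H2C4H4O6 = 0.0001624 x 150.09 = 0.02438 g, so %H2C4H4O6 = 0.02438/0.0335 x 100 = 72.8%.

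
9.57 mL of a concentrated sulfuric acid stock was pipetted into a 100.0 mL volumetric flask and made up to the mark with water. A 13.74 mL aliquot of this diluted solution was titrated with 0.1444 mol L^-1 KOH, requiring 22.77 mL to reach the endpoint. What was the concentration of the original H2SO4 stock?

n(KOH) = 0.1444 x 0.02277 = 0.003288 mol.
n(H2SO4) in the aliquot = 0.003288 x 1/2 = 0.001644 mol.
[diluted H2SO4] = 0.001644 / 0.01374 = 0.1197 M.
Dilution factor = 100.0/9.570 = 10.45, so [stock] = 0.1197 x 10.45 = 1.25 M.

1.25 M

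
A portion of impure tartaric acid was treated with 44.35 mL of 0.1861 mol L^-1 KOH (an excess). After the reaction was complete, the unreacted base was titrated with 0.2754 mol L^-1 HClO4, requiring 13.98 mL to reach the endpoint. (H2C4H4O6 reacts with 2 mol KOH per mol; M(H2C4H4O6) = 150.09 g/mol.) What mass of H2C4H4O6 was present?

Total n(KOH) added = 0.1861 x 0.04435 = 0.008254 mol.
n(HClO4) used = 0.2754 x 0.01398 = 0.003850 mol, which equals the excess n(KOH).
So n(KOH) consumed by the sample = 0.008254 - 0.003850 = 0.004403 mol.
n(H2C4H4O6) = 0.004403 / 2 = 0.002202 mol.
mass = 0.002202 mol x 150.09 g/mol = 0.330 g.

0.330 g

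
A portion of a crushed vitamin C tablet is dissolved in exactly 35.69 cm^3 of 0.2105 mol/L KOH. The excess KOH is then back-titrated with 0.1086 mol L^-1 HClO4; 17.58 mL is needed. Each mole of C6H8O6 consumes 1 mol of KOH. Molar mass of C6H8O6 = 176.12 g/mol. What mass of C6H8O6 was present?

Total n(KOH) added = 0.2105 x 0.03569 = 0.007513 mol.
n(HClO4) used = 0.1086 x 0.01758 = 0.001909 mol, which equals the excess n(KOH).
So n(KOH) consumed by the sample = 0.007513 - 0.001909 = 0.005604 mol.
n(C6H8O6) = 0.005604 / 1 = 0.005604 mol.
mass = 0.005604 mol x 176.12 g/mol = 0.987 g.

0.987 g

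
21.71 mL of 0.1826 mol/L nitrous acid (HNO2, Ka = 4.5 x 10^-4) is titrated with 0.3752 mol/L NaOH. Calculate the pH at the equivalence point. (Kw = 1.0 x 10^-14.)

n(HNO2) = 0.1826 x 0.02171 = 0.003964 mol; V(NaOH) at equivalence = 0.003964/0.3752 = 0.01057 L.
At equivalence all the acid is converted to NO2-; total volume = 0.02171 + 0.01057 = 0.03228 L, so [NO2-] = 0.003964/0.03228 = 0.1228 M.
Kb = Kw/Ka = 1.0e-14 / 4.5 x 10^-4 = 2.22e-11.
[OH^-] = sqrt(Kb x [NO2-]) = sqrt(2.22e-11 x 0.1228) = 1.65e-6 M.
pOH = 5.78, so pH = 14.00 - 5.78 = 8.22.

8.22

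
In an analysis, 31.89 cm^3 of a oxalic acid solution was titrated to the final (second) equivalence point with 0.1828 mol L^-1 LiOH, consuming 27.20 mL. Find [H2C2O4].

0.0780 M

n(LiOH) = 0.1828 x 0.02720 = 0.004972 mol.
At the final (second) equivalence point, 2 mol OH^- react per mol H2C2O4, so n(H2C2O4) = 0.004972 / 2 = 0.002486 mol.
[H2C2O4] = 0.002486 / 0.03189 L = 0.0780 M.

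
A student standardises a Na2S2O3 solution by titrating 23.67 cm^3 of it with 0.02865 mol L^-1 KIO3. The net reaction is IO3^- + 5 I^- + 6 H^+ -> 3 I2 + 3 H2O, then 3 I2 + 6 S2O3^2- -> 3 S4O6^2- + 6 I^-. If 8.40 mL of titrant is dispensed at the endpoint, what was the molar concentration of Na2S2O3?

n(KIO3) = 0.02865 x 0.008400 = 0.0002407 mol.
From the balanced equation, 1 mol KIO3 reacts with 6 mol Na2S2O3, so n(Na2S2O3) = 0.0002407 x 6/1 = 0.001444 mol.
[Na2S2O3] = 0.001444 / 0.02367 L = 0.0610 M.

0.0610 M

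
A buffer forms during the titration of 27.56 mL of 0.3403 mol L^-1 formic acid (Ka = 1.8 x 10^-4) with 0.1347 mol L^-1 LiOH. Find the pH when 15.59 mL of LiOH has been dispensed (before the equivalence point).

Initial n(HCOOH) = 0.3403 x 0.02756 = 0.009379 mol.
n(LiOH) added = 0.1347 x 0.01559 = 0.002100 mol, converting that many moles of HCOOH to HCOO-.
Remaining n(HCOOH) = 0.007279 mol; n(HCOO-) = 0.002100 mol.
By Henderson-Hasselbalch, pH = pKa + log([A^-]/[HA]) = 3.74 + log(0.002100/0.007279) = 3.74 + (-0.54) = 3.20.

3.20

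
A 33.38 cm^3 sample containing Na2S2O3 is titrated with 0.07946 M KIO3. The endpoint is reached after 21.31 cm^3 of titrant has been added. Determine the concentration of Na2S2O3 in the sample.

0.304 M

n(KIO3) = 0.07946 x 0.02131 = 0.001693 mol.
From the balanced equation, 1 mol KIO3 reacts with 6 mol Na2S2O3, so n(Na2S2O3) = 0.001693 x 6/1 = 0.01016 mol.
[Na2S2O3] = 0.01016 / 0.03338 L = 0.304 M.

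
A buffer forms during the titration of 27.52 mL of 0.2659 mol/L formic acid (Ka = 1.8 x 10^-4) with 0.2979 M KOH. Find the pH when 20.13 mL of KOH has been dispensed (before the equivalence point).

4.40

Initial n(HCOOH) = 0.2659 x 0.02752 = 0.007318 mol.
n(KOH) added = 0.2979 x 0.02013 = 0.005997 mol, converting that many moles of HCOOH to HCOO-.
Remaining n(HCOOH) = 0.001321 mol; n(HCOO-) = 0.005997 mol.
By Henderson-Hasselbalch, pH = pKa + log([A^-]/[HA]) = 3.74 + log(0.005997/0.001321) = 3.74 + (+0.66) = 4.40.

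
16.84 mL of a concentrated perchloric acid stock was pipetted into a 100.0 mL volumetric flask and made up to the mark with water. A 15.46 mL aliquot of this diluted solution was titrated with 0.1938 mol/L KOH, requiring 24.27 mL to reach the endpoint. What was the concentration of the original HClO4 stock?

n(KOH) = 0.1938 x 0.02427 = 0.004704 mol.
n(HClO4) in the aliquot = 0.004704 mol.
[diluted HClO4] = 0.004704 / 0.01546 = 0.3042 M.
Dilution factor = 100.0/16.84 = 5.938, so [stock] = 0.3042 x 5.938 = 1.81 M.

1.81 M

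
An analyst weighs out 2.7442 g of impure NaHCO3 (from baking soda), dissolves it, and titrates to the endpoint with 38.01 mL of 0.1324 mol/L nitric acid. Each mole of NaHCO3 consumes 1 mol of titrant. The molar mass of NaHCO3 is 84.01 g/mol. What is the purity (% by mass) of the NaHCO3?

15.4%

n(HNO3) = 0.1324 x 0.03801 = 0.005033 mol.
n(NaHCO3) = 0.005033 / 1 = 0.005033 mol.
mass of NaHCO3 = 0.005033 x 84.01 = 0.4228 g.
% purity = 0.4228 / 2.7442 x 100 = 15.4%.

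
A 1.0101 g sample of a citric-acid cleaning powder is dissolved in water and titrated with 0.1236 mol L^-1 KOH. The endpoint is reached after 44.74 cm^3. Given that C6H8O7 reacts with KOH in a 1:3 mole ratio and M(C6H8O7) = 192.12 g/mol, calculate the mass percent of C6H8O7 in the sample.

n(KOH) = 0.1236 x 0.04474 = 0.005530 mol.
n(C6H8O7) = 0.005530 / 3 = 0.001843 mol.
mass of C6H8O7 = 0.001843 x 192.12 = 0.3541 g.
% purity = 0.3541 / 1.0101 x 100 = 35.1%.

35.1%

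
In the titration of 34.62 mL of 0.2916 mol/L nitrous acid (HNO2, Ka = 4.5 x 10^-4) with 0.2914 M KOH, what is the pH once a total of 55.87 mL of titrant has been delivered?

n(acid) = 0.2916 x 0.03462 = 0.01010 mol; n(KOH) added = 0.2914 x 0.05587 = 0.01628 mol.
Base is in excess by 0.01628 - 0.01010 = 0.006185 mol in a total volume of 0.09049 L.
[OH^-] = 0.006185/0.09049 = 0.06835 M, so pOH = 1.17 and pH = 14.00 - 1.17 = 12.83.

12.83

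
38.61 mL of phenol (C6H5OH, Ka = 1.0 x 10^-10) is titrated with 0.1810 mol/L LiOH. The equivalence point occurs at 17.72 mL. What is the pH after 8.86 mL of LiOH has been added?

8.86 mL is exactly half the equivalence volume (17.72/2), i.e. the half-equivalence point.
There, n(HA) = n(A^-), so pH = pKa = -log(1.0 x 10^-10) = 10.00.

10.00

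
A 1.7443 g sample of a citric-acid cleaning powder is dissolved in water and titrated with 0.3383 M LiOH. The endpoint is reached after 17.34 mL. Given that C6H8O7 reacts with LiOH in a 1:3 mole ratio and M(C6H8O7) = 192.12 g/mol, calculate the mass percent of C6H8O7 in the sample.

21.5%

n(LiOH) = 0.3383 x 0.01734 = 0.005866 mol.
n(C6H8O7) = 0.005866 / 3 = 0.001955 mol.
mass of C6H8O7 = 0.001955 x 192.12 = 0.3757 g.
% purity = 0.3757 / 1.7443 x 100 = 21.5%.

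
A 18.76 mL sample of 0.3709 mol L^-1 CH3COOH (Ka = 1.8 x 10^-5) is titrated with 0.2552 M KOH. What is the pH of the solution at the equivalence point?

n(CH3COOH) = 0.3709 x 0.01876 = 0.006958 mol; V(KOH) at equivalence = 0.006958/0.2552 = 0.02727 L.
At equivalence all the acid is converted to CH3COO-; total volume = 0.01876 + 0.02727 = 0.04603 L, so [CH3COO-] = 0.006958/0.04603 = 0.1512 M.
Kb = Kw/Ka = 1.0e-14 / 1.8 x 10^-5 = 5.56e-10.
[OH^-] = sqrt(Kb x [CH3COO-]) = sqrt(5.56e-10 x 0.1512) = 9.16e-6 M.
pOH = 5.04, so pH = 14.00 - 5.04 = 8.96.

8.96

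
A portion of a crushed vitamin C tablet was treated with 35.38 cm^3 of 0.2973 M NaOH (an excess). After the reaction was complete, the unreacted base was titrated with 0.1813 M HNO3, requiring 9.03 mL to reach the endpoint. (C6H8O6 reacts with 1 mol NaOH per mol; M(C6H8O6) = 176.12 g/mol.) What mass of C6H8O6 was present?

1.56 g

Total n(NaOH) added = 0.2973 x 0.03538 = 0.01052 mol.
n(HNO3) used = 0.1813 x 0.009030 = 0.001637 mol, which equals the excess n(NaOH).
So n(NaOH) consumed by the sample = 0.01052 - 0.001637 = 0.008881 mol.
n(C6H8O6) = 0.008881 / 1 = 0.008881 mol.
mass = 0.008881 mol x 176.12 g/mol = 1.56 g.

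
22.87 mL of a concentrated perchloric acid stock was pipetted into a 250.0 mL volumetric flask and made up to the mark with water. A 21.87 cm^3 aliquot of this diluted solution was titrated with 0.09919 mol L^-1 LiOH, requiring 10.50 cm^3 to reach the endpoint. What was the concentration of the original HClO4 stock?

0.521 M

n(LiOH) = 0.09919 x 0.01050 = 0.001041 mol.
n(HClO4) in the aliquot = 0.001041 mol.
[diluted HClO4] = 0.001041 / 0.02187 = 0.04762 M.
Dilution factor = 250.0/22.87 = 10.93, so [stock] = 0.04762 x 10.93 = 0.521 M.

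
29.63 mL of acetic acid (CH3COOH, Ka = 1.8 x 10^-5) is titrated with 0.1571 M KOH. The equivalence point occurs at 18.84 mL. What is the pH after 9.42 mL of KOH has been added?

9.42 mL is exactly half the equivalence volume (18.84/2), i.e. the half-equivalence point.
There, n(HA) = n(A^-), so pH = pKa = -log(1.8 x 10^-5) = 4.74.

4.74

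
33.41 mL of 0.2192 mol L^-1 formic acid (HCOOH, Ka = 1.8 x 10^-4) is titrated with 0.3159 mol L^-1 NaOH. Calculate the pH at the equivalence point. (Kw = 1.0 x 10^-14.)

8.43

n(HCOOH) = 0.2192 x 0.03341 = 0.007323 mol; V(NaOH) at equivalence = 0.007323/0.3159 = 0.02318 L.
At equivalence all the acid is converted to HCOO-; total volume = 0.03341 + 0.02318 = 0.05659 L, so [HCOO-] = 0.007323/0.05659 = 0.1294 M.
Kb = Kw/Ka = 1.0e-14 / 1.8 x 10^-4 = 5.56e-11.
[OH^-] = sqrt(Kb x [HCOO-]) = sqrt(5.56e-11 x 0.1294) = 2.68e-6 M.
pOH = 5.57, so pH = 14.00 - 5.57 = 8.43.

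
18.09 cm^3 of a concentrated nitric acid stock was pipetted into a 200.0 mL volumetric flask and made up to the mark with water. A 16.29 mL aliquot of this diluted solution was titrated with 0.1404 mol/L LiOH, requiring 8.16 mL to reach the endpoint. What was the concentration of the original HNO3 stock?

0.778 M

n(LiOH) = 0.1404 x 0.008160 = 0.001146 mol.
n(HNO3) in the aliquot = 0.001146 mol.
[diluted HNO3] = 0.001146 / 0.01629 = 0.07033 M.
Dilution factor = 200.0/18.09 = 11.06, so [stock] = 0.07033 x 11.06 = 0.778 M.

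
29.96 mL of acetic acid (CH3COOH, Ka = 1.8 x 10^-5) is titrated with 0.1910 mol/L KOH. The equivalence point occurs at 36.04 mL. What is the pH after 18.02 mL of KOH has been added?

18.02 mL is exactly half the equivalence volume (36.04/2), i.e. the half-equivalence point.
There, n(HA) = n(A^-), so pH = pKa = -log(1.8 x 10^-5) = 4.74.

4.74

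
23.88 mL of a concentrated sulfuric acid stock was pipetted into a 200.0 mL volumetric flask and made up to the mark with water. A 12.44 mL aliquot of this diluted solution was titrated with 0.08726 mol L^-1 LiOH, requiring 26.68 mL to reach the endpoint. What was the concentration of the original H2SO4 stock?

0.784 M

n(LiOH) = 0.08726 x 0.02668 = 0.002328 mol.
n(H2SO4) in the aliquot = 0.002328 x 1/2 = 0.001164 mol.
[diluted H2SO4] = 0.001164 / 0.01244 = 0.09357 M.
Dilution factor = 200.0/23.88 = 8.375, so [stock] = 0.09357 x 8.375 = 0.784 M.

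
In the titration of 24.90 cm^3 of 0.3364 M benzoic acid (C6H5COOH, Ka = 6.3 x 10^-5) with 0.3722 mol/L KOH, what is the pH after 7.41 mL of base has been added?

3.89

Initial n(C6H5COOH) = 0.3364 x 0.02490 = 0.008376 mol.
n(KOH) added = 0.3722 x 0.007410 = 0.002758 mol, converting that many moles of C6H5COOH to C6H5COO-.
Remaining n(C6H5COOH) = 0.005618 mol; n(C6H5COO-) = 0.002758 mol.
By Henderson-Hasselbalch, pH = pKa + log([A^-]/[HA]) = 4.20 + log(0.002758/0.005618) = 4.20 + (-0.31) = 3.89.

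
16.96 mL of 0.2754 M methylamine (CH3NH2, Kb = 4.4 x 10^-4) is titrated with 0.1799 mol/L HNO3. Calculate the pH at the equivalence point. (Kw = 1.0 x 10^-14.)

5.80

n(CH3NH2) = 0.2754 x 0.01696 = 0.004671 mol; V(HNO3) at equivalence = 0.004671/0.1799 = 0.02596 L.
At equivalence the base is fully converted to CH3NH3+; total volume = 0.04292 L, so [CH3NH3+] = 0.004671/0.04292 = 0.1088 M.
Ka(CH3NH3+) = Kw/Kb = 1.0e-14 / 4.4 x 10^-4 = 2.27e-11.
[H^+] = sqrt(Ka x [CH3NH3+]) = sqrt(2.27e-11 x 0.1088) = 1.57e-6 M.
pH = -log(1.57e-6) = 5.80.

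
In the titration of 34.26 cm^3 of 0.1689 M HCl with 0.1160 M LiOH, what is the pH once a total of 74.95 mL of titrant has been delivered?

n(acid) = 0.1689 x 0.03426 = 0.005787 mol; n(LiOH) added = 0.1160 x 0.07495 = 0.008694 mol.
Base is in excess by 0.008694 - 0.005787 = 0.002908 mol in a total volume of 0.1092 L.
[OH^-] = 0.002908/0.1092 = 0.02662 M, so pOH = 1.57 and pH = 14.00 - 1.57 = 12.43.

12.43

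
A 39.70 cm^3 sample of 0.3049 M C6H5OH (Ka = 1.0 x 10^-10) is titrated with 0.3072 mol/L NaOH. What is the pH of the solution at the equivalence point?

n(C6H5OH) = 0.3049 x 0.03970 = 0.01210 mol; V(NaOH) at equivalence = 0.01210/0.3072 = 0.03940 L.
At equivalence all the acid is converted to C6H5O-; total volume = 0.03970 + 0.03940 = 0.07910 L, so [C6H5O-] = 0.01210/0.07910 = 0.1530 M.
Kb = Kw/Ka = 1.0e-14 / 1.0 x 10^-10 = 0.000100.
[OH^-] = sqrt(Kb x [C6H5O-]) = sqrt(0.000100 x 0.1530) = 0.00391 M.
pOH = 2.41, so pH = 14.00 - 2.41 = 11.59.

11.59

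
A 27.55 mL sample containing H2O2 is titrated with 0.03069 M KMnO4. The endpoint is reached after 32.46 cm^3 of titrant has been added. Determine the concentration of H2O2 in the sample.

n(KMnO4) = 0.03069 x 0.03246 = 0.0009962 mol.
From the balanced equation, 2 mol KMnO4 reacts with 5 mol H2O2, so n(H2O2) = 0.0009962 x 5/2 = 0.002490 mol.
[H2O2] = 0.002490 / 0.02755 L = 0.0904 M.

0.0904 M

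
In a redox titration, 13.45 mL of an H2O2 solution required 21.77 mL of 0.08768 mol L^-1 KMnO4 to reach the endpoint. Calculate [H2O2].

n(KMnO4) = 0.08768 x 0.02177 = 0.001909 mol.
From the balanced equation, 2 mol KMnO4 reacts with 5 mol H2O2, so n(H2O2) = 0.001909 x 5/2 = 0.004772 mol.
[H2O2] = 0.004772 / 0.01345 L = 0.355 M.

0.355 M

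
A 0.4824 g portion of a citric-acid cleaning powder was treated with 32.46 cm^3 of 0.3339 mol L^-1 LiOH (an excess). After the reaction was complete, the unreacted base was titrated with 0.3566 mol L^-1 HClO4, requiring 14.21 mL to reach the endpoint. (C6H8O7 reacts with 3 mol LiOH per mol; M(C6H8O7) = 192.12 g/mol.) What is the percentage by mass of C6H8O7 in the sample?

Total n(LiOH) added = 0.3339 x 0.03246 = 0.01084 mol.
n(HClO4) used = 0.3566 x 0.01421 = 0.005067 mol, which equals the excess n(LiOH).
So n(LiOH) consumed by the sample = 0.01084 - 0.005067 = 0.005771 mol.
n(C6H8O7) = 0.005771 / 3 = 0.001924 mol.
mass C6H8O7 = 0.001924 x 192.12 = 0.3696 g, so %C6H8O7 = 0.3696/0.4824 x 100 = 76.6%.

76.6%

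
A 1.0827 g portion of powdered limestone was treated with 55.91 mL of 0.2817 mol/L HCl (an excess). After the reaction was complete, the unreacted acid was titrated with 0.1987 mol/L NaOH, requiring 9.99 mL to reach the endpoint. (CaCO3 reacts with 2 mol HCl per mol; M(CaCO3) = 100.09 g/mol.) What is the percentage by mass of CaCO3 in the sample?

Total n(HCl) added = 0.2817 x 0.05591 = 0.01575 mol.
n(NaOH) used = 0.1987 x 0.009990 = 0.001985 mol, which equals the excess n(HCl).
So n(HCl) consumed by the sample = 0.01575 - 0.001985 = 0.01376 mol.
n(CaCO3) = 0.01376 / 2 = 0.006882 mol.
mass CaCO3 = 0.006882 x 100.09 = 0.6889 g, so %CaCO3 = 0.6889/1.0827 x 100 = 63.6%.

63.6%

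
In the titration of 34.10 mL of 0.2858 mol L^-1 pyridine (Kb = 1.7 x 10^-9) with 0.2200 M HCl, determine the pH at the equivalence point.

n(C5H5N) = 0.2858 x 0.03410 = 0.009746 mol; V(HCl) at equivalence = 0.009746/0.2200 = 0.04430 L.
At equivalence the base is fully converted to C5H5NH+; total volume = 0.07840 L, so [C5H5NH+] = 0.009746/0.07840 = 0.1243 M.
Ka(C5H5NH+) = Kw/Kb = 1.0e-14 / 1.7 x 10^-9 = 5.88e-6.
[H^+] = sqrt(Ka x [C5H5NH+]) = sqrt(5.88e-6 x 0.1243) = 0.000855 M.
pH = -log(0.000855) = 3.07.

3.07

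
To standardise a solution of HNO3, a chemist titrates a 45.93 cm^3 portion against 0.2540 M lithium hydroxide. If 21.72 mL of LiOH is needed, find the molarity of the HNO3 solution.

0.120 M

n(LiOH) delivered = 0.2540 x 0.02172 = 0.005517 mol.
For a 1:1 reaction, n(HNO3) = 0.005517 mol.
[HNO3] = 0.005517 mol / 0.04593 L = 0.120 M.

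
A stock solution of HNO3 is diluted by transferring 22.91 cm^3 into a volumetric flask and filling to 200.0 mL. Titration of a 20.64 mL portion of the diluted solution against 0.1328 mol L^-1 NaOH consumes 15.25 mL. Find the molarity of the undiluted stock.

n(NaOH) = 0.1328 x 0.01525 = 0.002025 mol.
n(HNO3) in the aliquot = 0.002025 mol.
[diluted HNO3] = 0.002025 / 0.02064 = 0.09812 M.
Dilution factor = 200.0/22.91 = 8.730, so [stock] = 0.09812 x 8.730 = 0.857 M.

0.857 M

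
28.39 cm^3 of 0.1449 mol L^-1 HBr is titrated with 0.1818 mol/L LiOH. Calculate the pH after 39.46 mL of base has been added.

12.65

n(acid) = 0.1449 x 0.02839 = 0.004114 mol; n(LiOH) added = 0.1818 x 0.03946 = 0.007174 mol.
Base is in excess by 0.007174 - 0.004114 = 0.003060 mol in a total volume of 0.06785 L.
[OH^-] = 0.003060/0.06785 = 0.04510 M, so pOH = 1.35 and pH = 14.00 - 1.35 = 12.65.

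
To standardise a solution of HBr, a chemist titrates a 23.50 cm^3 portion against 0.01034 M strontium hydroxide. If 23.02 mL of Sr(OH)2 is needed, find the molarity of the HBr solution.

0.0203 M

n(Sr(OH)2) delivered = 0.01034 x 0.02302 = 0.0002380 mol.
The reaction is 2 HBr + 1 Sr(OH)2, so n(HBr) = 0.0002380 x 2/1 = 0.0004761 mol.
[HBr] = 0.0004761 mol / 0.02350 L = 0.0203 M.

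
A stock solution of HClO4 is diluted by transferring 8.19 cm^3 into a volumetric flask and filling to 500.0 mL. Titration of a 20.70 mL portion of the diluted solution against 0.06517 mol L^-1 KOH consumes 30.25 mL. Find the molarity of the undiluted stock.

5.81 M

n(KOH) = 0.06517 x 0.03025 = 0.001971 mol.
n(HClO4) in the aliquot = 0.001971 mol.
[diluted HClO4] = 0.001971 / 0.02070 = 0.09524 M.
Dilution factor = 500.0/8.190 = 61.05, so [stock] = 0.09524 x 61.05 = 5.81 M.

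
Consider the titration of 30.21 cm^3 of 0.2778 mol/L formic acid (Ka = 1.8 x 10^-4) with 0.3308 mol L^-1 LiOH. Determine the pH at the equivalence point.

8.46

n(HCOOH) = 0.2778 x 0.03021 = 0.008392 mol; V(LiOH) at equivalence = 0.008392/0.3308 = 0.02537 L.
At equivalence all the acid is converted to HCOO-; total volume = 0.03021 + 0.02537 = 0.05558 L, so [HCOO-] = 0.008392/0.05558 = 0.1510 M.
Kb = Kw/Ka = 1.0e-14 / 1.8 x 10^-4 = 5.56e-11.
[OH^-] = sqrt(Kb x [HCOO-]) = sqrt(5.56e-11 x 0.1510) = 2.90e-6 M.
pOH = 5.54, so pH = 14.00 - 5.54 = 8.46.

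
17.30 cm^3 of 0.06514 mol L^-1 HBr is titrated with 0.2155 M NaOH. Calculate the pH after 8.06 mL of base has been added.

12.38

n(acid) = 0.06514 x 0.01730 = 0.001127 mol; n(NaOH) added = 0.2155 x 0.008060 = 0.001737 mol.
Base is in excess by 0.001737 - 0.001127 = 0.0006100 mol in a total volume of 0.02536 L.
[OH^-] = 0.0006100/0.02536 = 0.02405 M, so pOH = 1.62 and pH = 14.00 - 1.62 = 12.38.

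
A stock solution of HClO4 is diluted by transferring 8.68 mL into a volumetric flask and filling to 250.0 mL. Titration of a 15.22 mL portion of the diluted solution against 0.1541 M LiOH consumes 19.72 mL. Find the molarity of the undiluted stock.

5.75 M

n(LiOH) = 0.1541 x 0.01972 = 0.003039 mol.
n(HClO4) in the aliquot = 0.003039 mol.
[diluted HClO4] = 0.003039 / 0.01522 = 0.1997 M.
Dilution factor = 250.0/8.680 = 28.80, so [stock] = 0.1997 x 28.80 = 5.75 M.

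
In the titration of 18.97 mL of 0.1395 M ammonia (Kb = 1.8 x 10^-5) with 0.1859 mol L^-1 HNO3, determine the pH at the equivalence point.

5.18

n(NH3) = 0.1395 x 0.01897 = 0.002646 mol; V(HNO3) at equivalence = 0.002646/0.1859 = 0.01424 L.
At equivalence the base is fully converted to NH4+; total volume = 0.03321 L, so [NH4+] = 0.002646/0.03321 = 0.07970 M.
Ka(NH4+) = Kw/Kb = 1.0e-14 / 1.8 x 10^-5 = 5.56e-10.
[H^+] = sqrt(Ka x [NH4+]) = sqrt(5.56e-10 x 0.07970) = 6.65e-6 M.
pH = -log(6.65e-6) = 5.18.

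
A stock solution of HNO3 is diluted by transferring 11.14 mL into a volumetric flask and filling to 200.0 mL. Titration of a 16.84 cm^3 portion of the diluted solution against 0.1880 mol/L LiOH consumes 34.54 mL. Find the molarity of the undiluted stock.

6.92 M

n(LiOH) = 0.1880 x 0.03454 = 0.006494 mol.
n(HNO3) in the aliquot = 0.006494 mol.
[diluted HNO3] = 0.006494 / 0.01684 = 0.3856 M.
Dilution factor = 200.0/11.14 = 17.95, so [stock] = 0.3856 x 17.95 = 6.92 M.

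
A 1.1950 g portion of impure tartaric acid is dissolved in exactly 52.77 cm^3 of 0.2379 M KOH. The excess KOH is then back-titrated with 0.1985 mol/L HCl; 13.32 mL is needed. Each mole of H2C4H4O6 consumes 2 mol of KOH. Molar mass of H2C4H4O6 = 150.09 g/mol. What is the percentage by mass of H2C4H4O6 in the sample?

Total n(KOH) added = 0.2379 x 0.05277 = 0.01255 mol.
n(HCl) used = 0.1985 x 0.01332 = 0.002644 mol, which equals the excess n(KOH).
So n(KOH) consumed by the sample = 0.01255 - 0.002644 = 0.009910 mol.
n(H2C4H4O6) = 0.009910 / 2 = 0.004955 mol.
mass H2C4H4O6 = 0.004955 x 150.09 = 0.7437 g, so %H2C4H4O6 = 0.7437/1.1950 x 100 = 62.2%.

62.2%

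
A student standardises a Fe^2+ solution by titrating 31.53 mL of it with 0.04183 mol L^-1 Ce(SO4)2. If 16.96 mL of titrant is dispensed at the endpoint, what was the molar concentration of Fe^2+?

n(Ce(SO4)2) = 0.04183 x 0.01696 = 0.0007094 mol.
From the balanced equation, 1 mol Ce(SO4)2 reacts with 1 mol Fe^2+, so n(Fe^2+) = 0.0007094 x 1/1 = 0.0007094 mol.
[Fe^2+] = 0.0007094 / 0.03153 L = 0.0225 M.

0.0225 M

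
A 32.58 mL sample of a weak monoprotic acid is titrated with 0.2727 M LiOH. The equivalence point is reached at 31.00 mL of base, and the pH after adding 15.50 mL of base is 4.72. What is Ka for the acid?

1.9 x 10^-5

15.50 mL is half of the equivalence volume, so this is the half-equivalence point where [HA] = [A^-].
At half-equivalence pH = pKa, so pKa = 4.72.
Ka = 10^(-4.72) = 1.9 x 10^-5.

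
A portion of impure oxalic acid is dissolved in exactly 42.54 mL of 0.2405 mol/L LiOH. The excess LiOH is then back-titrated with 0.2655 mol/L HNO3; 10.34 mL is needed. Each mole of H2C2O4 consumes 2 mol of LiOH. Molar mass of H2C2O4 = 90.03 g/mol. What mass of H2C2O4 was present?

0.337 g

Total n(LiOH) added = 0.2405 x 0.04254 = 0.01023 mol.
n(HNO3) used = 0.2655 x 0.01034 = 0.002745 mol, which equals the excess n(LiOH).
So n(LiOH) consumed by the sample = 0.01023 - 0.002745 = 0.007486 mol.
n(H2C2O4) = 0.007486 / 2 = 0.003743 mol.
mass = 0.003743 mol x 90.03 g/mol = 0.337 g.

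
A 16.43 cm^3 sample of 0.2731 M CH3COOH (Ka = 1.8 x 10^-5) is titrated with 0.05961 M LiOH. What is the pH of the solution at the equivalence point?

8.72

n(CH3COOH) = 0.2731 x 0.01643 = 0.004487 mol; V(LiOH) at equivalence = 0.004487/0.05961 = 0.07527 L.
At equivalence all the acid is converted to CH3COO-; total volume = 0.01643 + 0.07527 = 0.09170 L, so [CH3COO-] = 0.004487/0.09170 = 0.04893 M.
Kb = Kw/Ka = 1.0e-14 / 1.8 x 10^-5 = 5.56e-10.
[OH^-] = sqrt(Kb x [CH3COO-]) = sqrt(5.56e-10 x 0.04893) = 5.21e-6 M.
pOH = 5.28, so pH = 14.00 - 5.28 = 8.72.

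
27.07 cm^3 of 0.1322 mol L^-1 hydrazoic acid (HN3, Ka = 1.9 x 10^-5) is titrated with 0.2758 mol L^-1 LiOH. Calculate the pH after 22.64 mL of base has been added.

n(acid) = 0.1322 x 0.02707 = 0.003579 mol; n(LiOH) added = 0.2758 x 0.02264 = 0.006244 mol.
Base is in excess by 0.006244 - 0.003579 = 0.002665 mol in a total volume of 0.04971 L.
[OH^-] = 0.002665/0.04971 = 0.05362 M, so pOH = 1.27 and pH = 14.00 - 1.27 = 12.73.

12.73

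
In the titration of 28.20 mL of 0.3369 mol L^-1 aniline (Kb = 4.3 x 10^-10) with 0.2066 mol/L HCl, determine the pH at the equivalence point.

n(C6H5NH2) = 0.3369 x 0.02820 = 0.009501 mol; V(HCl) at equivalence = 0.009501/0.2066 = 0.04599 L.
At equivalence the base is fully converted to C6H5NH3+; total volume = 0.07419 L, so [C6H5NH3+] = 0.009501/0.07419 = 0.1281 M.
Ka(C6H5NH3+) = Kw/Kb = 1.0e-14 / 4.3 x 10^-10 = 2.33e-5.
[H^+] = sqrt(Ka x [C6H5NH3+]) = sqrt(2.33e-5 x 0.1281) = 0.00173 M.
pH = -log(0.00173) = 2.76.

2.76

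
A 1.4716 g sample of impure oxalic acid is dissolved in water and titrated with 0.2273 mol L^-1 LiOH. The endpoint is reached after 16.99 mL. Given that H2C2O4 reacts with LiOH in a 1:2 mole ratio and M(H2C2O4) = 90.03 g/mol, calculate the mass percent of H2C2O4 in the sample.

11.8%

n(LiOH) = 0.2273 x 0.01699 = 0.003862 mol.
n(H2C2O4) = 0.003862 / 2 = 0.001931 mol.
mass of H2C2O4 = 0.001931 x 90.03 = 0.1738 g.
% purity = 0.1738 / 1.4716 x 100 = 11.8%.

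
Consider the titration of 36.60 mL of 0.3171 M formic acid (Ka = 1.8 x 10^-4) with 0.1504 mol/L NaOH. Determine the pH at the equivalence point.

8.38

n(HCOOH) = 0.3171 x 0.03660 = 0.01161 mol; V(NaOH) at equivalence = 0.01161/0.1504 = 0.07717 L.
At equivalence all the acid is converted to HCOO-; total volume = 0.03660 + 0.07717 = 0.1138 L, so [HCOO-] = 0.01161/0.1138 = 0.1020 M.
Kb = Kw/Ka = 1.0e-14 / 1.8 x 10^-4 = 5.56e-11.
[OH^-] = sqrt(Kb x [HCOO-]) = sqrt(5.56e-11 x 0.1020) = 2.38e-6 M.
pOH = 5.62, so pH = 14.00 - 5.62 = 8.38.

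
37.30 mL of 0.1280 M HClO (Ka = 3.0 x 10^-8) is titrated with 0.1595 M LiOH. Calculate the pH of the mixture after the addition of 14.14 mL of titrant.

7.47

Initial n(HClO) = 0.1280 x 0.03730 = 0.004774 mol.
n(LiOH) added = 0.1595 x 0.01414 = 0.002255 mol, converting that many moles of HClO to ClO-.
Remaining n(HClO) = 0.002519 mol; n(ClO-) = 0.002255 mol.
By Henderson-Hasselbalch, pH = pKa + log([A^-]/[HA]) = 7.52 + log(0.002255/0.002519) = 7.52 + (-0.05) = 7.47.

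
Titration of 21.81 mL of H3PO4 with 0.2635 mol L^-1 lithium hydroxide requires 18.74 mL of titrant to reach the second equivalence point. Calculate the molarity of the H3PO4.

0.113 M

n(LiOH) = 0.2635 x 0.01874 = 0.004938 mol.
At the second equivalence point, 2 mol OH^- react per mol H3PO4, so n(H3PO4) = 0.004938 / 2 = 0.002469 mol.
[H3PO4] = 0.002469 / 0.02181 L = 0.113 M.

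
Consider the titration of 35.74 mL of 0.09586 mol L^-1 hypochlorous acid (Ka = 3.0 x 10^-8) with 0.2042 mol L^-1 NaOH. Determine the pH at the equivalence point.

n(HClO) = 0.09586 x 0.03574 = 0.003426 mol; V(NaOH) at equivalence = 0.003426/0.2042 = 0.01678 L.
At equivalence all the acid is converted to ClO-; total volume = 0.03574 + 0.01678 = 0.05252 L, so [ClO-] = 0.003426/0.05252 = 0.06524 M.
Kb = Kw/Ka = 1.0e-14 / 3.0 x 10^-8 = 3.33e-7.
[OH^-] = sqrt(Kb x [ClO-]) = sqrt(3.33e-7 x 0.06524) = 0.000147 M.
pOH = 3.83, so pH = 14.00 - 3.83 = 10.17.

10.17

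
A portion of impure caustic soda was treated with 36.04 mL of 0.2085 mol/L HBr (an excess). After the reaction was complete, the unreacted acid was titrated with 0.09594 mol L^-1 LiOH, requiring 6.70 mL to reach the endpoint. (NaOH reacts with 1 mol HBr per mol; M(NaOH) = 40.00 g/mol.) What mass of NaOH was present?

Total n(HBr) added = 0.2085 x 0.03604 = 0.007514 mol.
n(LiOH) used = 0.09594 x 0.006700 = 0.0006428 mol, which equals the excess n(HBr).
So n(HBr) consumed by the sample = 0.007514 - 0.0006428 = 0.006872 mol.
n(NaOH) = 0.006872 / 1 = 0.006872 mol.
mass = 0.006872 mol x 40.00 g/mol = 0.275 g.

0.275 g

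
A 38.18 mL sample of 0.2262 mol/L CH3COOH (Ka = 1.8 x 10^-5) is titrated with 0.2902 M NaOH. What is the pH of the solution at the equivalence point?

n(CH3COOH) = 0.2262 x 0.03818 = 0.008636 mol; V(NaOH) at equivalence = 0.008636/0.2902 = 0.02976 L.
At equivalence all the acid is converted to CH3COO-; total volume = 0.03818 + 0.02976 = 0.06794 L, so [CH3COO-] = 0.008636/0.06794 = 0.1271 M.
Kb = Kw/Ka = 1.0e-14 / 1.8 x 10^-5 = 5.56e-10.
[OH^-] = sqrt(Kb x [CH3COO-]) = sqrt(5.56e-10 x 0.1271) = 8.40e-6 M.
pOH = 5.08, so pH = 14.00 - 5.08 = 8.92.

8.92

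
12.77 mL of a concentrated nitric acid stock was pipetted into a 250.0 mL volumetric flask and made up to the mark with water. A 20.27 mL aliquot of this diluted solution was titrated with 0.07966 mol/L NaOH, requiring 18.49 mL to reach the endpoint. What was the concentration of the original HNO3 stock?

1.42 M

n(NaOH) = 0.07966 x 0.01849 = 0.001473 mol.
n(HNO3) in the aliquot = 0.001473 mol.
[diluted HNO3] = 0.001473 / 0.02027 = 0.07266 M.
Dilution factor = 250.0/12.77 = 19.58, so [stock] = 0.07266 x 19.58 = 1.42 M.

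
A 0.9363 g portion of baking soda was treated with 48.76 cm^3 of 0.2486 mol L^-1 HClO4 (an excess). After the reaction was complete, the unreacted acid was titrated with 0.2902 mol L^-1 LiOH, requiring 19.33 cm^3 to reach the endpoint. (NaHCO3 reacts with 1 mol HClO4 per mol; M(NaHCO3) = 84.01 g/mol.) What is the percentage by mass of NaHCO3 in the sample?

Total n(HClO4) added = 0.2486 x 0.04876 = 0.01212 mol.
n(LiOH) used = 0.2902 x 0.01933 = 0.005610 mol, which equals the excess n(HClO4).
So n(HClO4) consumed by the sample = 0.01212 - 0.005610 = 0.006512 mol.
n(NaHCO3) = 0.006512 / 1 = 0.006512 mol.
mass NaHCO3 = 0.006512 x 84.01 = 0.5471 g, so %NaHCO3 = 0.5471/0.9363 x 100 = 58.4%.

58.4%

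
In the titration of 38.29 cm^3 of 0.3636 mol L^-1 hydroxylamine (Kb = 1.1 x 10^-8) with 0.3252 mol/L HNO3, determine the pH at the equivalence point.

3.40

n(NH2OH) = 0.3636 x 0.03829 = 0.01392 mol; V(HNO3) at equivalence = 0.01392/0.3252 = 0.04281 L.
At equivalence the base is fully converted to NH3OH+; total volume = 0.08110 L, so [NH3OH+] = 0.01392/0.08110 = 0.1717 M.
Ka(NH3OH+) = Kw/Kb = 1.0e-14 / 1.1 x 10^-8 = 9.09e-7.
[H^+] = sqrt(Ka x [NH3OH+]) = sqrt(9.09e-7 x 0.1717) = 0.000395 M.
pH = -log(0.000395) = 3.40.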